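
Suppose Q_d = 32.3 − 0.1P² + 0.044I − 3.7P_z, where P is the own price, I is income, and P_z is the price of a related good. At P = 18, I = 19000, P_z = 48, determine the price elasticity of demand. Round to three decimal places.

-0.098

First evaluate Q_d: 32.3 − 0.1(18)² + 0.044(19000) − 3.7(48) = 32.3 − 32.4 + 836 − 177.6 = 658.3.
∂Q_d/∂P = −2·0.1·P = -3.6, so E_p = -3.6·(18/658.3) ≈ -0.098.
|E_p| < 1: demand is inelastic.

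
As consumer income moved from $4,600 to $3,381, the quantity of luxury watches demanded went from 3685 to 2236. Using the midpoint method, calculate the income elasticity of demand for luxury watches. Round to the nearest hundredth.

1.60

%ΔQ = (2236 − 3685)/[(3685+2236)/2] = -1449/2960.5 ≈ -0.4894.
%ΔI = (3,381 − 4,600)/[(4,600+3,381)/2] = -1219/3990.5 ≈ -0.3055.
E_I = %ΔQ/%ΔI ≈ 1.60.
E_I > 1: normal good (luxury).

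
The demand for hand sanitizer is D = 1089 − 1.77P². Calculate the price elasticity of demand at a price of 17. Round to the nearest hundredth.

-1.77

At P = 17, D = 577.47.
dD/dP = −2·1.77·P = −60.18.
Point elasticity E = (dD/dP)·(P/D) = -60.18 × 17/577.47 ≈ -1.77.
|E| > 1, so demand is elastic at this price.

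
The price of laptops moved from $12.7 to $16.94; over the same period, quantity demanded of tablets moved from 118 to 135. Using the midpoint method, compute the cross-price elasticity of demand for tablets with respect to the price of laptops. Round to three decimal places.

%ΔQ_x = (135 − 118)/[(118+135)/2] = 17/126.5 ≈ 0.1344.
%ΔP_y = (16.94 − 12.7)/[(12.7+16.94)/2] ≈ 0.2861.
E_xy = 0.1344/0.2861 ≈ 0.470.
E_xy > 0, so tablets and laptops are substitutes.

0.470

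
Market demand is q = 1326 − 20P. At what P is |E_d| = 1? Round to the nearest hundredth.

33.15

For linear demand q = a − bP, E = −bP/(a − bP). |E| = 1 ⇒ bP = a − bP ⇒ P = a/(2b).
P = 1326/(2·20) = 33.15.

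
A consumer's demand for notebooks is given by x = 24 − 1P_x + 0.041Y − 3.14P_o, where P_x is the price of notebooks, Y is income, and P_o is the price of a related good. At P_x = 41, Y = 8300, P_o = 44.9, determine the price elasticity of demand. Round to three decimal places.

First evaluate x: 24 − 1(41) + 0.041(8300) − 3.14(44.9) = 24 − 41 + 340.3 − 140.986 = 182.314.
∂x/∂P_x = −1, so E_p = (−1)·(41/182.314) ≈ -0.225.
|E_p| < 1: demand is inelastic.

-0.225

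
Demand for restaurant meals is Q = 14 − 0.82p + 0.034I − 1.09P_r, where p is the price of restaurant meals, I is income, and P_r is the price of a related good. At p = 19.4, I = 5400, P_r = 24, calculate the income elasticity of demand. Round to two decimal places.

Evaluating quantity at (p, I, P_r) gives Q = 14 − 0.82(19.4) + 0.034(5400) − 1.09(24) = 14 − 15.908 + 183.6 − 26.16 = 155.532.
∂Q/∂I = +0.034, so E_I = 0.034·(5400/155.532) ≈ 1.18.
E_I > 1: normal good (luxury).

1.18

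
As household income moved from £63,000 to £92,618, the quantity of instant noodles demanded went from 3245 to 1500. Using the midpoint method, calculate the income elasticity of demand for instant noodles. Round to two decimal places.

-1.93

%ΔQ = (1500 − 3245)/[(3245+1500)/2] = -1745/2372.5 ≈ -0.7355.
%ΔM = (92,618 − 63,000)/[(63,000+92,618)/2] = 29618/77809 ≈ 0.3807.
E_I = %ΔQ/%ΔM ≈ -1.93.
E_I < 0: inferior good.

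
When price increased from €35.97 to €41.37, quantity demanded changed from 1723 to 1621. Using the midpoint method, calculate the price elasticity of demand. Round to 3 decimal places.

-0.437

%ΔQ = (1621 − 1723)/[(1723 + 1621)/2] = -102/1672 ≈ -0.0610.
%Δp = (41.37 − 35.97)/[(35.97 + 41.37)/2] = 5.4/38.67 ≈ 0.1396.
Arc elasticity E = %ΔQ/%Δp ≈ -0.0610/0.1396 ≈ -0.437.
|E| < 1: demand is inelastic over this range.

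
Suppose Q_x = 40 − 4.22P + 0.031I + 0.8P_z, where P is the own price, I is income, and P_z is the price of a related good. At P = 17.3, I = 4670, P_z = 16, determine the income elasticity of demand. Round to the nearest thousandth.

At the given point, Q_x = 40 − 4.22(17.3) + 0.031(4670) + 0.8(16) = 40 − 73.006 + 144.77 + 12.8 = 124.564.
∂Q_x/∂I = +0.031, so E_I = 0.031·(4670/124.564) ≈ 1.162.
E_I > 1: normal good (luxury).

1.162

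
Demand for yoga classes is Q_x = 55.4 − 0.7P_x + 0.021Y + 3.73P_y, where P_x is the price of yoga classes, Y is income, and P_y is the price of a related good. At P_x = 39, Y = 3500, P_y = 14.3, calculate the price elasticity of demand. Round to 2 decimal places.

Evaluating quantity at (P_x, Y, P_y) gives Q_x = 55.4 − 0.7(39) + 0.021(3500) + 3.73(14.3) = 55.4 − 27.3 + 73.5 + 53.339 = 154.939.
∂Q_x/∂P_x = −0.7, so E_p = (−0.7)·(39/154.939) ≈ -0.18.
|E_p| < 1: demand is inelastic.

-0.18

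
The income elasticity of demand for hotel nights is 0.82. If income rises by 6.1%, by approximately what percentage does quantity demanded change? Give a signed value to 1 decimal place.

5.0

%ΔQ ≈ E × %ΔI = (0.82) × (6.1%) ≈ 5.0%.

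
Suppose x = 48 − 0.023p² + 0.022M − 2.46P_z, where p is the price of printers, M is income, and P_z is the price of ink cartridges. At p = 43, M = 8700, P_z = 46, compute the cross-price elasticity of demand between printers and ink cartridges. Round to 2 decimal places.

x = 48 − 0.023(43)² + 0.022(8700) − 2.46(46) = 48 − 42.527 + 191.4 − 113.16 = 83.713.
∂x/∂P_z = −2.46, so E_xy = -2.46·(46/83.713) ≈ -1.35.
E_xy < 0: the goods are complements.

-1.35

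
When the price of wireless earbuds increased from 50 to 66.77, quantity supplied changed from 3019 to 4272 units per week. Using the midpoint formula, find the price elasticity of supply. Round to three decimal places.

%ΔQ = (4272 − 3019)/[(3019 + 4272)/2] = 1253/3645.5 ≈ 0.3437.
%Δp = (66.77 − 50)/[(50 + 66.77)/2] = 16.77/58.385 ≈ 0.2872.
Arc elasticity E = %ΔQ/%Δp ≈ 0.3437/0.2872 ≈ 1.197.
|E| > 1: supply is elastic over this range.

1.197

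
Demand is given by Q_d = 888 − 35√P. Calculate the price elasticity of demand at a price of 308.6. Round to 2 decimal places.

At P = 308.6, Q_d = 273.1545.
dQ_d/dP = −35/(2√P) = −35/(2·17.567).
Point elasticity E = (dQ_d/dP)·(P/Q_d) = -0.9962 × 308.6/273.1545 ≈ -1.13.
|E| > 1, so demand is elastic at this price.

-1.13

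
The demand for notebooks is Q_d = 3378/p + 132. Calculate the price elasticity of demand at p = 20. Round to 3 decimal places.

-0.561

At p = 20, Q_d = 300.9.
dQ_d/dp = −3378/p² = −8.445.
Point elasticity E = (dQ_d/dp)·(p/Q_d) = -8.445 × 20/300.9 ≈ -0.561.
|E| < 1, so demand is inelastic at this price.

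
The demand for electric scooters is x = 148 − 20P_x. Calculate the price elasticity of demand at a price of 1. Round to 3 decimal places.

At P_x = 1, x = 128.
dx/dP_x = −20.
Point elasticity E = (dx/dP_x)·(P_x/x) = -20 × 1/128 ≈ -0.156.
|E| < 1, so demand is inelastic at this price.

-0.156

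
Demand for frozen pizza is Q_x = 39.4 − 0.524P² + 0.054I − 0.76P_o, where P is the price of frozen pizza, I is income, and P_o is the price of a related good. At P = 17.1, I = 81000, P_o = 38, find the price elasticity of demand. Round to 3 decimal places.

-0.072

Evaluating quantity at (P, I, P_o) gives Q_x = 39.4 − 0.524(17.1)² + 0.054(81000) − 0.76(38) = 39.4 − 153.2228 + 4374 − 28.88 = 4231.2972.
∂Q_x/∂P = −2·0.524·P = -17.9208, so E_p = -17.9208·(17.1/4231.2972) ≈ -0.072.
|E_p| < 1: demand is inelastic.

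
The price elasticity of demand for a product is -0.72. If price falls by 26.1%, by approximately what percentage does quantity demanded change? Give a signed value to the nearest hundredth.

18.79

%ΔQ ≈ E × %ΔP = (-0.72) × (-26.1%) ≈ 18.79%.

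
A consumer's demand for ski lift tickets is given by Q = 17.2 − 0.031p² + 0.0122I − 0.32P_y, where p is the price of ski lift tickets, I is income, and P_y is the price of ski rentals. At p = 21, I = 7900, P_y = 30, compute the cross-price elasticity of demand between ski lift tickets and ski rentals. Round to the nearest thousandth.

Evaluating quantity at (p, I, P_y) gives Q = 17.2 − 0.031(21)² + 0.0122(7900) − 0.32(30) = 17.2 − 13.671 + 96.38 − 9.6 = 90.309.
∂Q/∂P_y = −0.32, so E_xy = -0.32·(30/90.309) ≈ -0.106.
E_xy < 0: the goods are complements.

-0.106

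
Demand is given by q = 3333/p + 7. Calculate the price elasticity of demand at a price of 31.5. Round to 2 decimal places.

-0.94

At p = 31.5, q = 112.8095.
dq/dp = −3333/p² = −3.359.
Point elasticity E = (dq/dp)·(p/q) = -3.359 × 31.5/112.8095 ≈ -0.94.
|E| < 1, so demand is inelastic at this price.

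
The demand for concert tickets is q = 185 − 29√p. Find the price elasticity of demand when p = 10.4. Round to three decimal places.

At p = 10.4, q = 91.4778.
dq/dp = −29/(2√p) = −29/(2·3.2249).
Point elasticity E = (dq/dp)·(p/q) = -4.4963 × 10.4/91.4778 ≈ -0.511.
|E| < 1, so demand is inelastic at this price.

-0.511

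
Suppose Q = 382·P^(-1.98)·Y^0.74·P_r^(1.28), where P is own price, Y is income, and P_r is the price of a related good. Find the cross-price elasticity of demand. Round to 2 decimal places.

1.28

For a Cobb–Douglas (constant-elasticity) form Q = A·P_r^α·…, the elasticity with respect to P_r equals the exponent α at every point.
Here the exponent on P_r is 1.28, so the cross-price elasticity of demand is 1.28.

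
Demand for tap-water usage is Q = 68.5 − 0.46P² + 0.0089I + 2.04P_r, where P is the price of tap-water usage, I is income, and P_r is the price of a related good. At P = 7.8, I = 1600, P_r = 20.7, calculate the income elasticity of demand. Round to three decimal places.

Evaluating quantity at (P, I, P_r) gives Q = 68.5 − 0.46(7.8)² + 0.0089(1600) + 2.04(20.7) = 68.5 − 27.9864 + 14.24 + 42.228 = 96.9816.
∂Q/∂I = +0.0089, so E_I = 0.0089·(1600/96.9816) ≈ 0.147.
E_I ∈ (0,1): normal good (necessity).

0.147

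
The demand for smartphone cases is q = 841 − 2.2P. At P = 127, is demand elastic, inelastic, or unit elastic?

inelastic

At P = 127, q = 561.6.
dq/dP = −2.2.
Point elasticity E = (dq/dP)·(P/q) = -2.2 × 127/561.6 ≈ -0.498.
|E| ≈ 0.498 < 1, so demand is inelastic.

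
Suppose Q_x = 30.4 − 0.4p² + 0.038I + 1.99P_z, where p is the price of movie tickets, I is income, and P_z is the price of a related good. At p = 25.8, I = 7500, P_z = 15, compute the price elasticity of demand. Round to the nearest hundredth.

-6.74

Substituting, Q_x = 30.4 − 0.4(25.8)² + 0.038(7500) + 1.99(15) = 30.4 − 266.256 + 285 + 29.85 = 78.994.
∂Q_x/∂p = −2·0.4·p = -20.64, so E_p = -20.64·(25.8/78.994) ≈ -6.74.
|E_p| > 1: demand is elastic.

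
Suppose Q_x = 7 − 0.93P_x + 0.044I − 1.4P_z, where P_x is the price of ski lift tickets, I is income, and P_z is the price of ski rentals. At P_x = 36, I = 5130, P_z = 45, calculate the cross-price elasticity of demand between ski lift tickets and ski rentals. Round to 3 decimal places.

-0.462

Q_x = 7 − 0.93(36) + 0.044(5130) − 1.4(45) = 7 − 33.48 + 225.72 − 63 = 136.24.
∂Q_x/∂P_z = −1.4, so E_xy = -1.4·(45/136.24) ≈ -0.462.
E_xy < 0: the goods are complements.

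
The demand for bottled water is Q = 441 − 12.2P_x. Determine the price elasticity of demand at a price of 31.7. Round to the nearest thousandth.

-7.128

At P_x = 31.7, Q = 54.26.
dQ/dP_x = −12.2.
Point elasticity E = (dQ/dP_x)·(P_x/Q) = -12.2 × 31.7/54.26 ≈ -7.128.
|E| > 1, so demand is elastic at this price.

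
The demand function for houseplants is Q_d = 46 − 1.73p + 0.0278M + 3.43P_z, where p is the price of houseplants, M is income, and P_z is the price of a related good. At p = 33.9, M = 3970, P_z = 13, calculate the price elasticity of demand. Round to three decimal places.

Evaluating quantity at (p, M, P_z) gives Q_d = 46 − 1.73(33.9) + 0.0278(3970) + 3.43(13) = 46 − 58.647 + 110.366 + 44.59 = 142.309.
∂Q_d/∂p = −1.73, so E_p = (−1.73)·(33.9/142.309) ≈ -0.412.
|E_p| < 1: demand is inelastic.

-0.412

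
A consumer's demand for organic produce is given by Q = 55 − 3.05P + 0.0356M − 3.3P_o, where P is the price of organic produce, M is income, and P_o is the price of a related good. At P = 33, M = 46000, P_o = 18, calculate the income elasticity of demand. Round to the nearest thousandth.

1.069

Substituting, Q = 55 − 3.05(33) + 0.0356(46000) − 3.3(18) = 55 − 100.65 + 1637.6 − 59.4 = 1532.55.
∂Q/∂M = +0.0356, so E_I = 0.0356·(46000/1532.55) ≈ 1.069.
E_I > 1: normal good (luxury).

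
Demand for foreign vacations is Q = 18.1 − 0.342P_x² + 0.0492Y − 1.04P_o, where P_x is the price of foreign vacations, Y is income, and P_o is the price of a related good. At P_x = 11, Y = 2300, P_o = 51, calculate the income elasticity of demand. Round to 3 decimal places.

Q = 18.1 − 0.342(11)² + 0.0492(2300) − 1.04(51) = 18.1 − 41.382 + 113.16 − 53.04 = 36.838.
∂Q/∂Y = +0.0492, so E_I = 0.0492·(2300/36.838) ≈ 3.072.
E_I > 1: normal good (luxury).

3.072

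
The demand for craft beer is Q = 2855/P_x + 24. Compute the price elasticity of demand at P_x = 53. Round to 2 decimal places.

At P_x = 53, Q = 77.8679.
dQ/dP_x = −2855/P_x² = −1.0164.
Point elasticity E = (dQ/dP_x)·(P_x/Q) = -1.0164 × 53/77.8679 ≈ -0.69.
|E| < 1, so demand is inelastic at this price.

-0.69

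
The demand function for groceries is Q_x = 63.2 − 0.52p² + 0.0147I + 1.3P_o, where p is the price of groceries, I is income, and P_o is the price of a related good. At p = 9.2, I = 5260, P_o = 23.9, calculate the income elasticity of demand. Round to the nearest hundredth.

Evaluating quantity at (p, I, P_o) gives Q_x = 63.2 − 0.52(9.2)² + 0.0147(5260) + 1.3(23.9) = 63.2 − 44.0128 + 77.322 + 31.07 = 127.5792.
∂Q_x/∂I = +0.0147, so E_I = 0.0147·(5260/127.5792) ≈ 0.61.
E_I ∈ (0,1): normal good (necessity).

0.61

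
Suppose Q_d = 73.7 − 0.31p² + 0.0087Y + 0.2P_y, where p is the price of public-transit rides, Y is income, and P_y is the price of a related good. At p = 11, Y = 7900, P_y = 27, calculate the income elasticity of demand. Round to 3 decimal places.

0.623

Q_d = 73.7 − 0.31(11)² + 0.0087(7900) + 0.2(27) = 73.7 − 37.51 + 68.73 + 5.4 = 110.32.
∂Q_d/∂Y = +0.0087, so E_I = 0.0087·(7900/110.32) ≈ 0.623.
E_I ∈ (0,1): normal good (necessity).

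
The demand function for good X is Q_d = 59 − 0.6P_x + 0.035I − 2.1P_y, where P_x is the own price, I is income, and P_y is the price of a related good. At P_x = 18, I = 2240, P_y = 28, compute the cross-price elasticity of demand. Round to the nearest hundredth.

At the given point, Q_d = 59 − 0.6(18) + 0.035(2240) − 2.1(28) = 59 − 10.8 + 78.4 − 58.8 = 67.8.
∂Q_d/∂P_y = −2.1, so E_xy = -2.1·(28/67.8) ≈ -0.87.
E_xy < 0: the goods are complements.

-0.87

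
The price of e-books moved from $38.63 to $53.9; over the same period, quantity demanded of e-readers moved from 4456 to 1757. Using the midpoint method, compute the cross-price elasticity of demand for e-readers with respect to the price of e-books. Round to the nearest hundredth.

-2.63

%ΔQ_x = (1757 − 4456)/[(4456+1757)/2] = -2699/3106.5 ≈ -0.8688.
%ΔP_y = (53.9 − 38.63)/[(38.63+53.9)/2] ≈ 0.3301.
E_xy = -0.8688/0.3301 ≈ -2.63.
E_xy < 0, so e-readers and e-books are complements.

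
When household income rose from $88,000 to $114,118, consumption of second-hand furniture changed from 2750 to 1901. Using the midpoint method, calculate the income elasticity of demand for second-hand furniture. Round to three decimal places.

-1.413

%ΔQ = (1901 − 2750)/[(2750+1901)/2] = -849/2325.5 ≈ -0.3651.
%ΔI = (114,118 − 88,000)/[(88,000+114,118)/2] = 26118/101059 ≈ 0.2584.
E_I = %ΔQ/%ΔI ≈ -1.413.
E_I < 0: inferior good.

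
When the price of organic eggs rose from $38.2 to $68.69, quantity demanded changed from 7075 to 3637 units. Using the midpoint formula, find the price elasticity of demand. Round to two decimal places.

-1.13

%ΔQ = (3637 − 7075)/[(7075 + 3637)/2] = -3438/5356 ≈ -0.6419.
%ΔP = (68.69 − 38.2)/[(38.2 + 68.69)/2] = 30.49/53.445 ≈ 0.5705.
Arc elasticity E = %ΔQ/%ΔP ≈ -0.6419/0.5705 ≈ -1.13.
|E| > 1: demand is elastic over this range.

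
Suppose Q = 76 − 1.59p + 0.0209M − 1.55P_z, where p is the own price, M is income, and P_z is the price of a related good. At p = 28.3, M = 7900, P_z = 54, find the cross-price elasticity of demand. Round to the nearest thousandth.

Substituting, Q = 76 − 1.59(28.3) + 0.0209(7900) − 1.55(54) = 76 − 44.997 + 165.11 − 83.7 = 112.413.
∂Q/∂P_z = −1.55, so E_xy = -1.55·(54/112.413) ≈ -0.745.
E_xy < 0: the goods are complements.

-0.745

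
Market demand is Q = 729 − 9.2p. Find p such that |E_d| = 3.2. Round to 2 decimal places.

60.37

Set −bp/(a − bp) = −3.2 ⇒ bp = 3.2(a − bp) ⇒ bp(1+3.2) = 3.2·a.
p = 3.2·729/(9.2·4.2) ≈ 60.37.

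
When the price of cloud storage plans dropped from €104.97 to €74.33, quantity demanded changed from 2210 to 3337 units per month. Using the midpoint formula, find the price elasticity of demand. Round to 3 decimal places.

-1.189

%ΔQ = (3337 − 2210)/[(2210 + 3337)/2] = 1127/2773.5 ≈ 0.4063.
%Δp = (74.33 − 104.97)/[(104.97 + 74.33)/2] = -30.64/89.65 ≈ -0.3418.
Arc elasticity E = %ΔQ/%Δp ≈ 0.4063/-0.3418 ≈ -1.189.
|E| > 1: demand is elastic over this range.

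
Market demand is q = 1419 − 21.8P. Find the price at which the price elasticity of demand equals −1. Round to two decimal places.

32.55

For linear demand q = a − bP, E = −bP/(a − bP). |E| = 1 ⇒ bP = a − bP ⇒ P = a/(2b).
P = 1419/(2·21.8) ≈ 32.55.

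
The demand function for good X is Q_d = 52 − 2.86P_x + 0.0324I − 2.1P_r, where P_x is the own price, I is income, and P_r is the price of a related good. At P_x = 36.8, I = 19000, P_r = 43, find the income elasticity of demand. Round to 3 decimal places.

Evaluating quantity at (P_x, I, P_r) gives Q_d = 52 − 2.86(36.8) + 0.0324(19000) − 2.1(43) = 52 − 105.248 + 615.6 − 90.3 = 472.052.
∂Q_d/∂I = +0.0324, so E_I = 0.0324·(19000/472.052) ≈ 1.304.
E_I > 1: normal good (luxury).

1.304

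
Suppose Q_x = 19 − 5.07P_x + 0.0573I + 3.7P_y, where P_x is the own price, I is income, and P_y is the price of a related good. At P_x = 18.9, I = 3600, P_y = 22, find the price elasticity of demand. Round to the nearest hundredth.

Evaluating quantity at (P_x, I, P_y) gives Q_x = 19 − 5.07(18.9) + 0.0573(3600) + 3.7(22) = 19 − 95.823 + 206.28 + 81.4 = 210.857.
∂Q_x/∂P_x = −5.07, so E_p = (−5.07)·(18.9/210.857) ≈ -0.45.
|E_p| < 1: demand is inelastic.

-0.45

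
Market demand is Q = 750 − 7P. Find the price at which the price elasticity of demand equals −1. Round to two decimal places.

For linear demand Q = a − bP, E = −bP/(a − bP). |E| = 1 ⇒ bP = a − bP ⇒ P = a/(2b).
P = 750/(2·7) ≈ 53.57.

53.57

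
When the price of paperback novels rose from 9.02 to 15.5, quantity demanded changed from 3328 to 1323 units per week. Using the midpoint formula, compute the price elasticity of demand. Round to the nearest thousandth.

%Δq = (1323 − 3328)/[(3328 + 1323)/2] = -2005/2325.5 ≈ -0.8622.
%Δp = (15.5 − 9.02)/[(9.02 + 15.5)/2] = 6.48/12.26 ≈ 0.5285.
Arc elasticity E = %Δq/%Δp ≈ -0.8622/0.5285 ≈ -1.631.
|E| > 1: demand is elastic over this range.

-1.631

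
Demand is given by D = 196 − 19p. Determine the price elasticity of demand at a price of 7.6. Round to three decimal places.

-2.798

At p = 7.6, D = 51.6.
dD/dp = −19.
Point elasticity E = (dD/dp)·(p/D) = -19 × 7.6/51.6 ≈ -2.798.
|E| > 1, so demand is elastic at this price.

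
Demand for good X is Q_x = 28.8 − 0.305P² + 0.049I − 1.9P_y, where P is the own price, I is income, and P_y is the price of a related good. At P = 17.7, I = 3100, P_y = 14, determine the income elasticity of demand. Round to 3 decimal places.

2.595

At the given point, Q_x = 28.8 − 0.305(17.7)² + 0.049(3100) − 1.9(14) = 28.8 − 95.5535 + 151.9 − 26.6 = 58.5466.
∂Q_x/∂I = +0.049, so E_I = 0.049·(3100/58.5466) ≈ 2.595.
E_I > 1: normal good (luxury).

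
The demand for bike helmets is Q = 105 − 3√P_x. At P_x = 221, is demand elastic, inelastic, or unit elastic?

At P_x = 221, Q = 60.4018.
dQ/dP_x = −3/(2√P_x) = −3/(2·14.8661).
Point elasticity E = (dQ/dP_x)·(P_x/Q) = -0.1009 × 221/60.4018 ≈ -0.369.
|E| ≈ 0.369 < 1, so demand is inelastic.

inelastic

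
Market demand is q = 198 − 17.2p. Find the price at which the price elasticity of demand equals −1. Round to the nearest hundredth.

For linear demand q = a − bp, E = −bp/(a − bp). |E| = 1 ⇒ bp = a − bp ⇒ p = a/(2b).
p = 198/(2·17.2) ≈ 5.76.

5.76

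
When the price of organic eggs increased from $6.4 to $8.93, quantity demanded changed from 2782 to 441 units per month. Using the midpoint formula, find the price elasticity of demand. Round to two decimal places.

-4.40

%Δq = (441 − 2782)/[(2782 + 441)/2] = -2341/1611.5 ≈ -1.4527.
%Δp = (8.93 − 6.4)/[(6.4 + 8.93)/2] = 2.53/7.665 ≈ 0.3301.
Arc elasticity E = %Δq/%Δp ≈ -1.4527/0.3301 ≈ -4.40.
|E| > 1: demand is elastic over this range.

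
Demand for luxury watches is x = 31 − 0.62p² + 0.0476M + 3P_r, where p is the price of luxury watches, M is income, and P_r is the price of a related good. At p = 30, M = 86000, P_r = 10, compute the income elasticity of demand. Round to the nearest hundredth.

x = 31 − 0.62(30)² + 0.0476(86000) + 3(10) = 31 − 558 + 4093.6 + 30 = 3596.6.
∂x/∂M = +0.0476, so E_I = 0.0476·(86000/3596.6) ≈ 1.14.
E_I > 1: normal good (luxury).

1.14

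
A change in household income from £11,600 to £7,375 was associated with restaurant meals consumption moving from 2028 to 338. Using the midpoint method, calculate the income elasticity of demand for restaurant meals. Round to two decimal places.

%ΔQ = (338 − 2028)/[(2028+338)/2] = -1690/1183 ≈ -1.4286.
%ΔI = (7,375 − 11,600)/[(11,600+7,375)/2] = -4225/9487.5 ≈ -0.4453.
E_I = %ΔQ/%ΔI ≈ 3.21.
E_I > 1: normal good (luxury).

3.21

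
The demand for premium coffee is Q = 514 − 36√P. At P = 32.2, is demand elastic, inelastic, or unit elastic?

At P = 32.2, Q = 309.7178.
dQ/dP = −36/(2√P) = −36/(2·5.6745).
Point elasticity E = (dQ/dP)·(P/Q) = -3.1721 × 32.2/309.7178 ≈ -0.330.
|E| ≈ 0.330 < 1, so demand is inelastic.

inelastic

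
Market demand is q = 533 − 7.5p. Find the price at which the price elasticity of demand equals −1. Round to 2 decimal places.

For linear demand q = a − bp, E = −bp/(a − bp). |E| = 1 ⇒ bp = a − bp ⇒ p = a/(2b).
p = 533/(2·7.5) ≈ 35.53.

35.53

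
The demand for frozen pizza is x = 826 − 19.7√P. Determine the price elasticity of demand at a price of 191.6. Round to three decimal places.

At P = 191.6, x = 553.3133.
dx/dP = −19.7/(2√P) = −19.7/(2·13.842).
Point elasticity E = (dx/dP)·(P/x) = -0.7116 × 191.6/553.3133 ≈ -0.246.
|E| < 1, so demand is inelastic at this price.

-0.246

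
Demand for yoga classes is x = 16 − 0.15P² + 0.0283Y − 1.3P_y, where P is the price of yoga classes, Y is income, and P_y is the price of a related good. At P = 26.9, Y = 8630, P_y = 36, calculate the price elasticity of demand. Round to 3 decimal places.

Evaluating quantity at (P, Y, P_y) gives x = 16 − 0.15(26.9)² + 0.0283(8630) − 1.3(36) = 16 − 108.5415 + 244.229 − 46.8 = 104.8875.
∂x/∂P = −2·0.15·P = -8.07, so E_p = -8.07·(26.9/104.8875) ≈ -2.070.
|E_p| > 1: demand is elastic.

-2.070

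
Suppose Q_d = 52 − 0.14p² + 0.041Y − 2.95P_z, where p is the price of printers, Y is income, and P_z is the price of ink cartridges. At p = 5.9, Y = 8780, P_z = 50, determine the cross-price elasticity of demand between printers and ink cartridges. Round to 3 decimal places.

-0.568

Substituting, Q_d = 52 − 0.14(5.9)² + 0.041(8780) − 2.95(50) = 52 − 4.8734 + 359.98 − 147.5 = 259.6066.
∂Q_d/∂P_z = −2.95, so E_xy = -2.95·(50/259.6066) ≈ -0.568.
E_xy < 0: the goods are complements.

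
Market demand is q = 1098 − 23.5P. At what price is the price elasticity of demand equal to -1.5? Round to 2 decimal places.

Set −bP/(a − bP) = −1.5 ⇒ bP = 1.5(a − bP) ⇒ bP(1+1.5) = 1.5·a.
P = 1.5·1098/(23.5·2.5) ≈ 28.03.

28.03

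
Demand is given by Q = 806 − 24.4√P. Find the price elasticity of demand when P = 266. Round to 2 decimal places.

-0.49

At P = 266, Q = 408.048.
dQ/dP = −24.4/(2√P) = −24.4/(2·16.3095).
Point elasticity E = (dQ/dP)·(P/Q) = -0.748 × 266/408.048 ≈ -0.49.
|E| < 1, so demand is inelastic at this price.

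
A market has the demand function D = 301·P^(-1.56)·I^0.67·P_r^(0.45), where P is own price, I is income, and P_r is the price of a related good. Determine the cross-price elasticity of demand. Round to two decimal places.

For a Cobb–Douglas (constant-elasticity) form D = A·P_r^α·…, the elasticity with respect to P_r equals the exponent α at every point.
Here the exponent on P_r is 0.45, so the cross-price elasticity of demand is 0.45.

0.45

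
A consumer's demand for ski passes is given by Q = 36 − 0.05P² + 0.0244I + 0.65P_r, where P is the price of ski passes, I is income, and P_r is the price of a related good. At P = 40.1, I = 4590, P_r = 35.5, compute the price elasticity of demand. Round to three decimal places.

-1.773

Evaluating quantity at (P, I, P_r) gives Q = 36 − 0.05(40.1)² + 0.0244(4590) + 0.65(35.5) = 36 − 80.4005 + 111.996 + 23.075 = 90.6705.
∂Q/∂P = −2·0.05·P = -4.01, so E_p = -4.01·(40.1/90.6705) ≈ -1.773.
|E_p| > 1: demand is elastic.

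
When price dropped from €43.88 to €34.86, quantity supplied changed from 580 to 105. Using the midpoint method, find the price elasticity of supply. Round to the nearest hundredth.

%ΔQ = (105 − 580)/[(580 + 105)/2] = -475/342.5 ≈ -1.3869.
%Δp = (34.86 − 43.88)/[(43.88 + 34.86)/2] = -9.02/39.37 ≈ -0.2291.
Arc elasticity E = %ΔQ/%Δp ≈ -1.3869/-0.2291 ≈ 6.05.
|E| > 1: supply is elastic over this range.

6.05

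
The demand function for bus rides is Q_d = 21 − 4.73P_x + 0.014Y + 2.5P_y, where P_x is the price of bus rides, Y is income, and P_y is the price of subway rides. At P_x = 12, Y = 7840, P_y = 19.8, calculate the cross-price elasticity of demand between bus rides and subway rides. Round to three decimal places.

0.401

Substituting, Q_d = 21 − 4.73(12) + 0.014(7840) + 2.5(19.8) = 21 − 56.76 + 109.76 + 49.5 = 123.5.
∂Q_d/∂P_y = +2.5, so E_xy = 2.5·(19.8/123.5) ≈ 0.401.
E_xy > 0: the goods are substitutes.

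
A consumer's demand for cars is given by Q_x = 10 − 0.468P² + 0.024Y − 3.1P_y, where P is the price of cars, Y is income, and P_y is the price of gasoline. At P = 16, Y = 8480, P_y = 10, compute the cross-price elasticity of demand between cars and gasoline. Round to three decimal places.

At the given point, Q_x = 10 − 0.468(16)² + 0.024(8480) − 3.1(10) = 10 − 119.808 + 203.52 − 31 = 62.712.
∂Q_x/∂P_y = −3.1, so E_xy = -3.1·(10/62.712) ≈ -0.494.
E_xy < 0: the goods are complements.

-0.494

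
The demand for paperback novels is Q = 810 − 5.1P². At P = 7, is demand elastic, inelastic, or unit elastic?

inelastic

At P = 7, Q = 560.1.
dQ/dP = −2·5.1·P = −71.4.
Point elasticity E = (dQ/dP)·(P/Q) = -71.4 × 7/560.1 ≈ -0.892.
|E| ≈ 0.892 < 1, so demand is inelastic.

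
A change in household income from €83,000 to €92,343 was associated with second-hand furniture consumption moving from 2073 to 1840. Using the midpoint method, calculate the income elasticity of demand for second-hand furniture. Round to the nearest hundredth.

-1.12

%ΔQ = (1840 − 2073)/[(2073+1840)/2] = -233/1956.5 ≈ -0.1191.
%ΔI = (92,343 − 83,000)/[(83,000+92,343)/2] = 9343/87671.5 ≈ 0.1066.
E_I = %ΔQ/%ΔI ≈ -1.12.
E_I < 0: inferior good.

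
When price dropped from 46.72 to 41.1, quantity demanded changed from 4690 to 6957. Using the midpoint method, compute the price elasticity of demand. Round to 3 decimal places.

-3.042

%Δq = (6957 − 4690)/[(4690 + 6957)/2] = 2267/5823.5 ≈ 0.3893.
%Δp = (41.1 − 46.72)/[(46.72 + 41.1)/2] = -5.62/43.91 ≈ -0.1280.
Arc elasticity E = %Δq/%Δp ≈ 0.3893/-0.1280 ≈ -3.042.
|E| > 1: demand is elastic over this range.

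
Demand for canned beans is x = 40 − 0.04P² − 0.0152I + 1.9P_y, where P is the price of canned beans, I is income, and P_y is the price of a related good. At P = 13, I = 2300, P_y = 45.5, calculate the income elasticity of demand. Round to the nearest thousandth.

-0.413

First evaluate x: 40 − 0.04(13)² − 0.0152(2300) + 1.9(45.5) = 40 − 6.76 − 34.96 + 86.45 = 84.73.
∂x/∂I = −0.0152, so E_I = -0.0152·(2300/84.73) ≈ -0.413.
E_I < 0: inferior good.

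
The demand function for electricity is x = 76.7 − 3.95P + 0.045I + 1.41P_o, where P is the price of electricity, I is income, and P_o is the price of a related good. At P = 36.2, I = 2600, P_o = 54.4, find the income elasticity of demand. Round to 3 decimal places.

0.918

Evaluating quantity at (P, I, P_o) gives x = 76.7 − 3.95(36.2) + 0.045(2600) + 1.41(54.4) = 76.7 − 142.99 + 117 + 76.704 = 127.414.
∂x/∂I = +0.045, so E_I = 0.045·(2600/127.414) ≈ 0.918.
E_I ∈ (0,1): normal good (necessity).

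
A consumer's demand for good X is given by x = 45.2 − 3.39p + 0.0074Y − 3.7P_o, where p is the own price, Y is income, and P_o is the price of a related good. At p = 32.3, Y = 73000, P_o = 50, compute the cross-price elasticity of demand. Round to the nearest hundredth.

x = 45.2 − 3.39(32.3) + 0.0074(73000) − 3.7(50) = 45.2 − 109.497 + 540.2 − 185 = 290.903.
∂x/∂P_o = −3.7, so E_xy = -3.7·(50/290.903) ≈ -0.64.
E_xy < 0: the goods are complements.

-0.64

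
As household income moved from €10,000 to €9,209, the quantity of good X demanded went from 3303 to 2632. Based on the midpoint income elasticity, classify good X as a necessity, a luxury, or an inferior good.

%ΔQ = (2632 − 3303)/[(3303+2632)/2] = -671/2967.5 ≈ -0.2261.
%ΔY = (9,209 − 10,000)/[(10,000+9,209)/2] = -791/9604.5 ≈ -0.0824.
E_I = %ΔQ/%ΔY ≈ 2.746.
E_I > 1: normal good (luxury).

luxury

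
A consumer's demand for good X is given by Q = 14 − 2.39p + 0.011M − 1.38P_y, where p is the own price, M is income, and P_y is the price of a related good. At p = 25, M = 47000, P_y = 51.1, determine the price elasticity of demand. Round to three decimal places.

-0.149

First evaluate Q: 14 − 2.39(25) + 0.011(47000) − 1.38(51.1) = 14 − 59.75 + 517 − 70.518 = 400.732.
∂Q/∂p = −2.39, so E_p = (−2.39)·(25/400.732) ≈ -0.149.
|E_p| < 1: demand is inelastic.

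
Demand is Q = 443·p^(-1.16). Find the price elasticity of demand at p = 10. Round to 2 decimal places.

-1.16

For a Cobb–Douglas (constant-elasticity) form Q = A·p^α·…, the elasticity with respect to p equals the exponent α at every point.
Here the exponent on p is -1.16, so the price elasticity of demand is -1.16.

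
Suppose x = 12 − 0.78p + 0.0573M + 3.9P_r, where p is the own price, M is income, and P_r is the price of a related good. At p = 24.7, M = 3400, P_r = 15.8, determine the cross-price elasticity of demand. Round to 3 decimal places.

First evaluate x: 12 − 0.78(24.7) + 0.0573(3400) + 3.9(15.8) = 12 − 19.266 + 194.82 + 61.62 = 249.174.
∂x/∂P_r = +3.9, so E_xy = 3.9·(15.8/249.174) ≈ 0.247.
E_xy > 0: the goods are substitutes.

0.247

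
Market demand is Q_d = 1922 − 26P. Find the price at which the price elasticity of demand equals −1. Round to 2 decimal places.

36.96

For linear demand Q_d = a − bP, E = −bP/(a − bP). |E| = 1 ⇒ bP = a − bP ⇒ P = a/(2b).
P = 1922/(2·26) ≈ 36.96.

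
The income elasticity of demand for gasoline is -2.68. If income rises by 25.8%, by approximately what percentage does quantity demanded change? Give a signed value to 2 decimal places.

%ΔQ ≈ E × %ΔI = (-2.68) × (25.8%) ≈ -69.14%.

-69.14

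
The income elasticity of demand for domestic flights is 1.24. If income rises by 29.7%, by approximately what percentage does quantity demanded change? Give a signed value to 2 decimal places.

36.83

%ΔQ ≈ E × %ΔI = (1.24) × (29.7%) ≈ 36.83%.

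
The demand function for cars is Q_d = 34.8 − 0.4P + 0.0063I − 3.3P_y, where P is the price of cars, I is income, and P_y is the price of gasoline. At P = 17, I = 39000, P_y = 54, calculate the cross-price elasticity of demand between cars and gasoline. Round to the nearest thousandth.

At the given point, Q_d = 34.8 − 0.4(17) + 0.0063(39000) − 3.3(54) = 34.8 − 6.8 + 245.7 − 178.2 = 95.5.
∂Q_d/∂P_y = −3.3, so E_xy = -3.3·(54/95.5) ≈ -1.866.
E_xy < 0: the goods are complements.

-1.866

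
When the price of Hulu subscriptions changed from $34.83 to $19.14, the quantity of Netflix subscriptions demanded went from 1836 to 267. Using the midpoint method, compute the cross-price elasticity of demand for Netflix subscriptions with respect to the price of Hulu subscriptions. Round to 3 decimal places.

2.566

%ΔQ_x = (267 − 1836)/[(1836+267)/2] = -1569/1051.5 ≈ -1.4922.
%ΔP_y = (19.14 − 34.83)/[(34.83+19.14)/2] ≈ -0.5814.
E_xy = -1.4922/-0.5814 ≈ 2.566.
E_xy > 0, so Netflix subscriptions and Hulu subscriptions are substitutes.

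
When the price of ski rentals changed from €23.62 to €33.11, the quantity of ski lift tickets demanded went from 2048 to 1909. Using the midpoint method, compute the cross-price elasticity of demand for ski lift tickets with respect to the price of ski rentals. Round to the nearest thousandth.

-0.210

%ΔQ_x = (1909 − 2048)/[(2048+1909)/2] = -139/1978.5 ≈ -0.0703.
%ΔP_y = (33.11 − 23.62)/[(23.62+33.11)/2] ≈ 0.3346.
E_xy = -0.0703/0.3346 ≈ -0.210.
E_xy < 0, so ski lift tickets and ski rentals are complements.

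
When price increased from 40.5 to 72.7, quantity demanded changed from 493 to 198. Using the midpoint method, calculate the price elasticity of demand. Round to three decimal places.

-1.501

%Δq = (198 − 493)/[(493 + 198)/2] = -295/345.5 ≈ -0.8538.
%Δp = (72.7 − 40.5)/[(40.5 + 72.7)/2] = 32.2/56.6 ≈ 0.5689.
Arc elasticity E = %Δq/%Δp ≈ -0.8538/0.5689 ≈ -1.501.
|E| > 1: demand is elastic over this range.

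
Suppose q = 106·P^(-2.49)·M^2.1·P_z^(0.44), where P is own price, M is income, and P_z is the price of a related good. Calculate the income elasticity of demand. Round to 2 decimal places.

2.10

For a Cobb–Douglas (constant-elasticity) form q = A·M^α·…, the elasticity with respect to M equals the exponent α at every point.
Here the exponent on M is 2.1, so the income elasticity of demand is 2.10.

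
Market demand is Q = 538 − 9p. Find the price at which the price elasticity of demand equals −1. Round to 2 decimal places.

For linear demand Q = a − bp, E = −bp/(a − bp). |E| = 1 ⇒ bp = a − bp ⇒ p = a/(2b).
p = 538/(2·9) ≈ 29.89.

29.89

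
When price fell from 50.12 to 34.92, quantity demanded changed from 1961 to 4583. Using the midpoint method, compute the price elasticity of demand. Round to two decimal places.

%ΔQ = (4583 − 1961)/[(1961 + 4583)/2] = 2622/3272 ≈ 0.8013.
%ΔP = (34.92 − 50.12)/[(50.12 + 34.92)/2] = -15.2/42.52 ≈ -0.3575.
Arc elasticity E = %ΔQ/%ΔP ≈ 0.8013/-0.3575 ≈ -2.24.
|E| > 1: demand is elastic over this range.

-2.24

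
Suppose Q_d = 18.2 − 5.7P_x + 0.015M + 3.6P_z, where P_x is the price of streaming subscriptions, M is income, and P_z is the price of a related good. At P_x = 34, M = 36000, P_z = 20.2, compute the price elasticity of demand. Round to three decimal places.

-0.443

Q_d = 18.2 − 5.7(34) + 0.015(36000) + 3.6(20.2) = 18.2 − 193.8 + 540 + 72.72 = 437.12.
∂Q_d/∂P_x = −5.7, so E_p = (−5.7)·(34/437.12) ≈ -0.443.
|E_p| < 1: demand is inelastic.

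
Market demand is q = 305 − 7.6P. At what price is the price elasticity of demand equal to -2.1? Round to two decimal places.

27.19

Set −bP/(a − bP) = −2.1 ⇒ bP = 2.1(a − bP) ⇒ bP(1+2.1) = 2.1·a.
P = 2.1·305/(7.6·3.1) ≈ 27.19.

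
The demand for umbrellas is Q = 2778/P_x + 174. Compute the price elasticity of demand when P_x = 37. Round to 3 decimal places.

At P_x = 37, Q = 249.0811.
dQ/dP_x = −2778/P_x² = −2.0292.
Point elasticity E = (dQ/dP_x)·(P_x/Q) = -2.0292 × 37/249.0811 ≈ -0.301.
|E| < 1, so demand is inelastic at this price.

-0.301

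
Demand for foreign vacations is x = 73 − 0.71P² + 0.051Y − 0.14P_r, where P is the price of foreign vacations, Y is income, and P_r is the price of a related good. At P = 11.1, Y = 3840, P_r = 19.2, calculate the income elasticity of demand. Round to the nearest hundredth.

1.10

At the given point, x = 73 − 0.71(11.1)² + 0.051(3840) − 0.14(19.2) = 73 − 87.4791 + 195.84 − 2.688 = 178.6729.
∂x/∂Y = +0.051, so E_I = 0.051·(3840/178.6729) ≈ 1.10.
E_I > 1: normal good (luxury).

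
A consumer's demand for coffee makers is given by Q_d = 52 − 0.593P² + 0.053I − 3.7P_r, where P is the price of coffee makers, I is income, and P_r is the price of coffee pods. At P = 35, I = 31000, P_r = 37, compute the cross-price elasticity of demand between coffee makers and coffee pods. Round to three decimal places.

-0.165

Substituting, Q_d = 52 − 0.593(35)² + 0.053(31000) − 3.7(37) = 52 − 726.425 + 1643 − 136.9 = 831.675.
∂Q_d/∂P_r = −3.7, so E_xy = -3.7·(37/831.675) ≈ -0.165.
E_xy < 0: the goods are complements.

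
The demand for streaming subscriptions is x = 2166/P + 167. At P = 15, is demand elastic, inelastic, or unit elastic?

At P = 15, x = 311.4.
dx/dP = −2166/P² = −9.6267.
Point elasticity E = (dx/dP)·(P/x) = -9.6267 × 15/311.4 ≈ -0.464.
|E| ≈ 0.464 < 1, so demand is inelastic.

inelastic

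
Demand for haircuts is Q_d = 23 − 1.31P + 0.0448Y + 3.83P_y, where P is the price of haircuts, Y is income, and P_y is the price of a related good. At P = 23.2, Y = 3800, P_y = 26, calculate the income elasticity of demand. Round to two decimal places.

0.65

Q_d = 23 − 1.31(23.2) + 0.0448(3800) + 3.83(26) = 23 − 30.392 + 170.24 + 99.58 = 262.428.
∂Q_d/∂Y = +0.0448, so E_I = 0.0448·(3800/262.428) ≈ 0.65.
E_I ∈ (0,1): normal good (necessity).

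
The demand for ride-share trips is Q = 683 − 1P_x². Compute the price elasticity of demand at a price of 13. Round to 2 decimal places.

-0.66

At P_x = 13, Q = 514.
dQ/dP_x = −2·1·P_x = −26.
Point elasticity E = (dQ/dP_x)·(P_x/Q) = -26 × 13/514 ≈ -0.66.
|E| < 1, so demand is inelastic at this price.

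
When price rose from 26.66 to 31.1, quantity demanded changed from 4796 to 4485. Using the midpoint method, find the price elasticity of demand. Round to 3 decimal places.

%Δq = (4485 − 4796)/[(4796 + 4485)/2] = -311/4640.5 ≈ -0.0670.
%Δp = (31.1 − 26.66)/[(26.66 + 31.1)/2] = 4.44/28.88 ≈ 0.1537.
Arc elasticity E = %Δq/%Δp ≈ -0.0670/0.1537 ≈ -0.436.
|E| < 1: demand is inelastic over this range.

-0.436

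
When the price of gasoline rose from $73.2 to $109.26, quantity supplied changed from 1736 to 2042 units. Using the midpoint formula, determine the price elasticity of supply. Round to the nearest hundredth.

0.41

%Δq = (2042 − 1736)/[(1736 + 2042)/2] = 306/1889 ≈ 0.1620.
%ΔP = (109.26 − 73.2)/[(73.2 + 109.26)/2] = 36.06/91.23 ≈ 0.3953.
Arc elasticity E = %Δq/%ΔP ≈ 0.1620/0.3953 ≈ 0.41.
|E| < 1: supply is inelastic over this range.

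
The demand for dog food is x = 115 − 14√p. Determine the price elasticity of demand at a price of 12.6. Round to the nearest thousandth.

At p = 12.6, x = 65.3049.
dx/dp = −14/(2√p) = −14/(2·3.5496).
Point elasticity E = (dx/dp)·(p/x) = -1.972 × 12.6/65.3049 ≈ -0.380.
|E| < 1, so demand is inelastic at this price.

-0.380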